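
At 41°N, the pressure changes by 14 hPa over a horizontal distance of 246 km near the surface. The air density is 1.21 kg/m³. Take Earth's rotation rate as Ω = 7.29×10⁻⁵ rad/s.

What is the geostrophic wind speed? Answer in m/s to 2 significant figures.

Coriolis parameter at 41°N:
f = 2Ω sin φ = 2 × 7.29×10⁻⁵ × sin 41° = 9.57×10⁻⁵ s⁻¹
Pressure gradient: |∂P/∂n| = 1400 Pa / 246000 m = 5.69×10⁻³ Pa/m
Geostrophic balance (pressure-gradient force = Coriolis force):
V_g = (1/(fρ)) |∂P/∂n| = 5.69×10⁻³ / (9.57×10⁻⁵ × 1.21) = 49.2 m/s

49 m/s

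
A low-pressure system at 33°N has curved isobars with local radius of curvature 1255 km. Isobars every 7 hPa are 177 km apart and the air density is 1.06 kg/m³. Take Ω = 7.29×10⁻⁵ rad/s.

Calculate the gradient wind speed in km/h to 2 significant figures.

130 km/h

Coriolis parameter at 33°N:
f = 2Ω sin φ = 2 × 7.29×10⁻⁵ × sin 33° = 7.94×10⁻⁵ s⁻¹
Pressure gradient: |∂P/∂n| = 700 Pa / 177000 m = 3.95×10⁻³ Pa/m
Geostrophic speed: V_g = |∂P/∂n|/(fρ) = 3.95×10⁻³/(7.94×10⁻⁵ × 1.06) = 47.0 m/s
Around a low, centrifugal force acts outward with Coriolis, so pressure-gradient force balances both:
(1/ρ)|∂P/∂n| = fV + V²/R  →  V² + fR·V − fR·V_g = 0
With fR = 7.94×10⁻⁵ × 1255×10³ m = 99.7 m/s:
V = [−fR + √((fR)² + 4 fR V_g)]/2 = [−99.7 + √(99.7² + 4×99.7×47)]/2 = 34.8 m/s
Subgeostrophic (V < V_g = 47 m/s), as expected around a low.
Converting: 34.8 m/s × 3.6 = 130 km/h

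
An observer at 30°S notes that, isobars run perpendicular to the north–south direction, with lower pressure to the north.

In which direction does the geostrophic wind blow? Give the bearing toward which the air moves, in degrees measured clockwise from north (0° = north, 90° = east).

The pressure-gradient force points toward the north (bearing 000°).
Geostrophic balance: in the Southern Hemisphere the Coriolis force deflects motion to the left, so the geostrophic wind blows 90° to the left of the pressure-gradient force (low pressure on the right).
Rotating 000° by 90° counterclockwise gives 270° — the wind blows toward the west.

270°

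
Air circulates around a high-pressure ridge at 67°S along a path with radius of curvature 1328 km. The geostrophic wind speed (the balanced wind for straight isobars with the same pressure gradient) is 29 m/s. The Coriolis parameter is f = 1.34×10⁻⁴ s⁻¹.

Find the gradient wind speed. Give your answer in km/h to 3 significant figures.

Around a high, pressure-gradient force acts outward with centrifugal, so Coriolis balances both:
fV = (1/ρ)|∂P/∂n| + V²/R  →  V² − fR·V + fR·V_g = 0
With fR = 1.34×10⁻⁴ × 1328×10³ m = 178 m/s:
V = [fR − √((fR)² − 4 fR V_g)]/2 = [178 − √(178² − 4×178×29)]/2 = 36.5 m/s
Supergeostrophic (V > V_g = 29 m/s), as expected around a high.
Converting: 36.5 m/s × 3.6 = 131 km/h

131 km/h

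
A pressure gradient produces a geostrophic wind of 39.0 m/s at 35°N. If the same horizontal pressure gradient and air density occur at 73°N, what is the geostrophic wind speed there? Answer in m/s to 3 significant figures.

With the same pressure gradient and density, V_g ∝ 1/f ∝ 1/sin φ.
V₂ = V₁ · sin φ₁ / sin φ₂ = 39.0 × sin 35° / sin 73°
V₂ = 39.0 × 0.5736/0.9563 = 23.4 m/s

23.4 m/s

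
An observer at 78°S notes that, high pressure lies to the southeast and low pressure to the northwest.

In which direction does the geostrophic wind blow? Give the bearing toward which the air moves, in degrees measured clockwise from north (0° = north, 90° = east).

225°

The pressure-gradient force points toward the northwest (bearing 315°).
Geostrophic balance: in the Southern Hemisphere the Coriolis force deflects motion to the left, so the geostrophic wind blows 90° to the left of the pressure-gradient force (low pressure on the right).
Rotating 315° by 90° counterclockwise gives 225° — the wind blows toward the southwest.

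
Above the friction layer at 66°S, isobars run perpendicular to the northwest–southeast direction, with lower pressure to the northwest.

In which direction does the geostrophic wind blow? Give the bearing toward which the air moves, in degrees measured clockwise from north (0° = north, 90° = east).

225°

The pressure-gradient force points toward the northwest (bearing 315°).
Geostrophic balance: in the Southern Hemisphere the Coriolis force deflects motion to the left, so the geostrophic wind blows 90° to the left of the pressure-gradient force (low pressure on the right).
Rotating 315° by 90° counterclockwise gives 225° — the wind blows toward the southwest.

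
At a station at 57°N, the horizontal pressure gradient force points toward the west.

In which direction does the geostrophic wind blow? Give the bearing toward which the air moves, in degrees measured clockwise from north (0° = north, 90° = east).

The pressure-gradient force points toward the west (bearing 270°).
Geostrophic balance: in the Northern Hemisphere the Coriolis force deflects motion to the right, so the geostrophic wind blows 90° to the right of the pressure-gradient force (low pressure on the left).
Rotating 270° by 90° clockwise gives 000° — the wind blows toward the north.

000°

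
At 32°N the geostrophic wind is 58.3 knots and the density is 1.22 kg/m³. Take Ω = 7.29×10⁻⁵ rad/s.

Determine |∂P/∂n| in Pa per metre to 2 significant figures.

Coriolis parameter at 32°N:
f = 2Ω sin φ = 2 × 7.29×10⁻⁵ × sin 32° = 7.73×10⁻⁵ s⁻¹
Wind speed in SI: 58.3 knots = 30.0 m/s
Geostrophic balance rearranged: |∂P/∂n| = f ρ V_g
|∂P/∂n| = 7.73×10⁻⁵ × 1.22 × 30.0 = 2.83×10⁻³ Pa/m

2.8×10⁻³ Pa/m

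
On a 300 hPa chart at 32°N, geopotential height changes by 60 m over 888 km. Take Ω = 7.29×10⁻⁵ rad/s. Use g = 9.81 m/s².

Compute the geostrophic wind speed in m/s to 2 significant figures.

Coriolis parameter at 32°N:
f = 2Ω sin φ = 2 × 7.29×10⁻⁵ × sin 32° = 7.73×10⁻⁵ s⁻¹
Height gradient: |∂Z/∂n| = 60 m / 888000 m = 6.76×10⁻⁵
On a pressure surface, geostrophic balance gives V_g = (g/f)|∂Z/∂n|:
V_g = 9.81 × 6.76×10⁻⁵ / 7.73×10⁻⁵ = 8.58 m/s

8.6 m/s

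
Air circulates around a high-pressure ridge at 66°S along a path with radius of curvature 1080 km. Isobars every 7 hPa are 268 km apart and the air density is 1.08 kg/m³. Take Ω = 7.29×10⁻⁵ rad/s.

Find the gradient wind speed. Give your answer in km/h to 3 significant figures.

76.7 km/h

Coriolis parameter at 66°S:
f = 2Ω sin φ = 2 × 7.29×10⁻⁵ × sin 66° = 1.33×10⁻⁴ s⁻¹
Pressure gradient: |∂P/∂n| = 700 Pa / 268000 m = 2.61×10⁻³ Pa/m
Geostrophic speed: V_g = |∂P/∂n|/(fρ) = 2.61×10⁻³/(1.33×10⁻⁴ × 1.08) = 18.2 m/s
Around a high, pressure-gradient force acts outward with centrifugal, so Coriolis balances both:
fV = (1/ρ)|∂P/∂n| + V²/R  →  V² − fR·V + fR·V_g = 0
With fR = 1.33×10⁻⁴ × 1080×10³ m = 144 m/s:
V = [fR − √((fR)² − 4 fR V_g)]/2 = [144 − √(144² − 4×144×18.2)]/2 = 21.3 m/s
Supergeostrophic (V > V_g = 18.2 m/s), as expected around a high.
Converting: 21.3 m/s × 3.6 = 76.7 km/h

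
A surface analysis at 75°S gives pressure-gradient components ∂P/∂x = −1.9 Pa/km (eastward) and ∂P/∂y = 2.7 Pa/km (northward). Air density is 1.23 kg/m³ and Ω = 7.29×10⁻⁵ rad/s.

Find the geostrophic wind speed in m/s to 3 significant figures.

19.1 m/s

Coriolis parameter at 75°S:
f = 2Ω sin φ = 2 × 7.29×10⁻⁵ × sin 75° = 1.41×10⁻⁴ s⁻¹
In the Southern Hemisphere f is negative: f = −1.41×10⁻⁴ s⁻¹.
Component geostrophic relations (x east, y north):
u_g = −(1/(fρ)) ∂P/∂y,  v_g = (1/(fρ)) ∂P/∂x
u_g = −(2.7×10⁻³)/(−1.41×10⁻⁴ × 1.23) = 15.6 m/s;  v_g = (−1.9×10⁻³)/(−1.41×10⁻⁴ × 1.23) = 11.0 m/s
|V_g| = √(u_g² + v_g²) = 19.1 m/s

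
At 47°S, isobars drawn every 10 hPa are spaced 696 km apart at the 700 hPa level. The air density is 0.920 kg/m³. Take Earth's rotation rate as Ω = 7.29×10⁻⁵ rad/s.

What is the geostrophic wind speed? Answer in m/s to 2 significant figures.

Coriolis parameter at 47°S:
f = 2Ω sin φ = 2 × 7.29×10⁻⁵ × sin 47° = 1.07×10⁻⁴ s⁻¹
Pressure gradient: |∂P/∂n| = 1000 Pa / 696000 m = 1.44×10⁻³ Pa/m
Geostrophic balance (pressure-gradient force = Coriolis force):
V_g = (1/(fρ)) |∂P/∂n| = 1.44×10⁻³ / (1.07×10⁻⁴ × 0.920) = 14.6 m/s

15 m/s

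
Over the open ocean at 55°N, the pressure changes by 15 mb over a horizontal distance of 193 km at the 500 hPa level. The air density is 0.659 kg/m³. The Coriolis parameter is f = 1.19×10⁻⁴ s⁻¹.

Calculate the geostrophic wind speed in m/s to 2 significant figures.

99 m/s

Pressure gradient: |∂P/∂n| = 1500 Pa / 193000 m = 7.77×10⁻³ Pa/m
Geostrophic balance (pressure-gradient force = Coriolis force):
V_g = (1/(fρ)) |∂P/∂n| = 7.77×10⁻³ / (1.19×10⁻⁴ × 0.659) = 99.1 m/s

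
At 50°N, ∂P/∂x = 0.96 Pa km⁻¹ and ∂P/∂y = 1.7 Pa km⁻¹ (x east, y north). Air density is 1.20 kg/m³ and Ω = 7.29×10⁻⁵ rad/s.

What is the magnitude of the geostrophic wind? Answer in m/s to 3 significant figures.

Coriolis parameter at 50°N:
f = 2Ω sin φ = 2 × 7.29×10⁻⁵ × sin 50° = 1.12×10⁻⁴ s⁻¹
Component geostrophic relations (x east, y north):
u_g = −(1/(fρ)) ∂P/∂y,  v_g = (1/(fρ)) ∂P/∂x
u_g = −(1.7×10⁻³)/(1.12×10⁻⁴ × 1.20) = −12.7 m/s;  v_g = (0.96×10⁻³)/(1.12×10⁻⁴ × 1.20) = 7.16 m/s
|V_g| = √(u_g² + v_g²) = 14.6 m/s

14.6 m/s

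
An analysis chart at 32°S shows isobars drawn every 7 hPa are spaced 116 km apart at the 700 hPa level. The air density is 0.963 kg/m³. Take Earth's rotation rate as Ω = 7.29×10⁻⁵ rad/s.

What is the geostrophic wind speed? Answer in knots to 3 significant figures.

158 knots

Coriolis parameter at 32°S:
f = 2Ω sin φ = 2 × 7.29×10⁻⁵ × sin 32° = 7.73×10⁻⁵ s⁻¹
Pressure gradient: |∂P/∂n| = 700 Pa / 116000 m = 6.03×10⁻³ Pa/m
Geostrophic balance (pressure-gradient force = Coriolis force):
V_g = (1/(fρ)) |∂P/∂n| = 6.03×10⁻³ / (7.73×10⁻⁵ × 0.963) = 81.1 m/s
Converting: 81.1 m/s × 1.944 = 158 knots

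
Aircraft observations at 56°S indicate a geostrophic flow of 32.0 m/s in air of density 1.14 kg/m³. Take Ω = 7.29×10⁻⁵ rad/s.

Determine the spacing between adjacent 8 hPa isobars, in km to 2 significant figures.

Coriolis parameter at 56°S:
f = 2Ω sin φ = 2 × 7.29×10⁻⁵ × sin 56° = 1.21×10⁻⁴ s⁻¹
Geostrophic balance rearranged: |∂P/∂n| = f ρ V_g
|∂P/∂n| = 1.21×10⁻⁴ × 1.14 × 32.0 = 4.41×10⁻³ Pa/m
Isobar spacing: Δn = ΔP/|∂P/∂n| = 800 Pa / 4.41×10⁻³ Pa/m = 181428 m ≈ 180 km

180 km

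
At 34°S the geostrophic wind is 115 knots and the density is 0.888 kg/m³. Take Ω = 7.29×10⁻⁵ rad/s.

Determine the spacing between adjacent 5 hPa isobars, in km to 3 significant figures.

Coriolis parameter at 34°S:
f = 2Ω sin φ = 2 × 7.29×10⁻⁵ × sin 34° = 8.15×10⁻⁵ s⁻¹
Wind speed in SI: 115 knots = 59.2 m/s
Geostrophic balance rearranged: |∂P/∂n| = f ρ V_g
|∂P/∂n| = 8.15×10⁻⁵ × 0.888 × 59.2 = 4.28×10⁻³ Pa/m
Isobar spacing: Δn = ΔP/|∂P/∂n| = 500 Pa / 4.28×10⁻³ Pa/m = 116735 m ≈ 117 km

117 km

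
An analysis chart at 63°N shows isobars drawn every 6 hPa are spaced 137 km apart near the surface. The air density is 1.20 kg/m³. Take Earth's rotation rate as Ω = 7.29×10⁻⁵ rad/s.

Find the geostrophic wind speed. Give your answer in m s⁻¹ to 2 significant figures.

Coriolis parameter at 63°N:
f = 2Ω sin φ = 2 × 7.29×10⁻⁵ × sin 63° = 1.30×10⁻⁴ s⁻¹
Pressure gradient: |∂P/∂n| = 600 Pa / 137000 m = 4.38×10⁻³ Pa/m
Geostrophic balance (pressure-gradient force = Coriolis force):
V_g = (1/(fρ)) |∂P/∂n| = 4.38×10⁻³ / (1.30×10⁻⁴ × 1.20) = 28.1 m/s

28 m s⁻¹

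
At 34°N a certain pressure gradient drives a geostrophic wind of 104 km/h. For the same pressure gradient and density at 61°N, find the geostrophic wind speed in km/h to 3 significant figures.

66.5 km/h

With the same pressure gradient and density, V_g ∝ 1/f ∝ 1/sin φ.
V₂ = V₁ · sin φ₁ / sin φ₂ = 104 × sin 34° / sin 61°
V₂ = 104 × 0.5592/0.8746 = 66.5 km/h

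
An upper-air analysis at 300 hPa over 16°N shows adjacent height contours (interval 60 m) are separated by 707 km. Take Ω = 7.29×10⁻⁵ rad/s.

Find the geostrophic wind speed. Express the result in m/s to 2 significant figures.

21 m/s

Coriolis parameter at 16°N:
f = 2Ω sin φ = 2 × 7.29×10⁻⁵ × sin 16° = 4.02×10⁻⁵ s⁻¹
Height gradient: |∂Z/∂n| = 60 m / 707000 m = 8.49×10⁻⁵
On a pressure surface, geostrophic balance gives V_g = (g/f)|∂Z/∂n|:
V_g = 9.81 × 8.49×10⁻⁵ / 4.02×10⁻⁵ = 20.7 m/s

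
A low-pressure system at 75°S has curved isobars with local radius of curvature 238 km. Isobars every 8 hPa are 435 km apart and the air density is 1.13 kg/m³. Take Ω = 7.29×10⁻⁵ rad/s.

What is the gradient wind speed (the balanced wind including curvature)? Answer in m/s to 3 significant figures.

9.09 m/s

Coriolis parameter at 75°S:
f = 2Ω sin φ = 2 × 7.29×10⁻⁵ × sin 75° = 1.41×10⁻⁴ s⁻¹
Pressure gradient: |∂P/∂n| = 800 Pa / 435000 m = 1.84×10⁻³ Pa/m
Geostrophic speed: V_g = |∂P/∂n|/(fρ) = 1.84×10⁻³/(1.41×10⁻⁴ × 1.13) = 11.6 m/s
Around a low, centrifugal force acts outward with Coriolis, so pressure-gradient force balances both:
(1/ρ)|∂P/∂n| = fV + V²/R  →  V² + fR·V − fR·V_g = 0
With fR = 1.41×10⁻⁴ × 238×10³ m = 33.5 m/s:
V = [−fR + √((fR)² + 4 fR V_g)]/2 = [−33.5 + √(33.5² + 4×33.5×11.6)]/2 = 9.09 m/s
Subgeostrophic (V < V_g = 11.6 m/s), as expected around a low.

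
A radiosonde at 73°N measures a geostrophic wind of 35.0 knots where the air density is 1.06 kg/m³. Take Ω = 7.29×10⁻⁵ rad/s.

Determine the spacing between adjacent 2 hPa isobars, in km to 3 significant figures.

75.2 km

Coriolis parameter at 73°N:
f = 2Ω sin φ = 2 × 7.29×10⁻⁵ × sin 73° = 1.39×10⁻⁴ s⁻¹
Wind speed in SI: 35.0 knots = 18.0 m/s
Geostrophic balance rearranged: |∂P/∂n| = f ρ V_g
|∂P/∂n| = 1.39×10⁻⁴ × 1.06 × 18.0 = 2.66×10⁻³ Pa/m
Isobar spacing: Δn = ΔP/|∂P/∂n| = 200 Pa / 2.66×10⁻³ Pa/m = 75156 m ≈ 75.2 km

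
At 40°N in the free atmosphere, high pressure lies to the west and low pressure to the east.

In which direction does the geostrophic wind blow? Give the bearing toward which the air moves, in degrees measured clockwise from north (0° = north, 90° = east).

180°

The pressure-gradient force points toward the east (bearing 090°).
Geostrophic balance: in the Northern Hemisphere the Coriolis force deflects motion to the right, so the geostrophic wind blows 90° to the right of the pressure-gradient force (low pressure on the left).
Rotating 090° by 90° clockwise gives 180° — the wind blows toward the south.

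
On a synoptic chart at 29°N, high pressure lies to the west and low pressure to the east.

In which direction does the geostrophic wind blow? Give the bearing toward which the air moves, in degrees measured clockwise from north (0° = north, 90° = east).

The pressure-gradient force points toward the east (bearing 090°).
Geostrophic balance: in the Northern Hemisphere the Coriolis force deflects motion to the right, so the geostrophic wind blows 90° to the right of the pressure-gradient force (low pressure on the left).
Rotating 090° by 90° clockwise gives 180° — the wind blows toward the south.

180°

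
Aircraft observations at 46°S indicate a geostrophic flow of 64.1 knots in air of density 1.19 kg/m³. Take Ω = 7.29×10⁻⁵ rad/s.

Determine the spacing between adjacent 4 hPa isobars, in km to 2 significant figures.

Coriolis parameter at 46°S:
f = 2Ω sin φ = 2 × 7.29×10⁻⁵ × sin 46° = 1.05×10⁻⁴ s⁻¹
Wind speed in SI: 64.1 knots = 33.0 m/s
Geostrophic balance rearranged: |∂P/∂n| = f ρ V_g
|∂P/∂n| = 1.05×10⁻⁴ × 1.19 × 33.0 = 4.12×10⁻³ Pa/m
Isobar spacing: Δn = ΔP/|∂P/∂n| = 400 Pa / 4.12×10⁻³ Pa/m = 97191 m ≈ 97 km

97 km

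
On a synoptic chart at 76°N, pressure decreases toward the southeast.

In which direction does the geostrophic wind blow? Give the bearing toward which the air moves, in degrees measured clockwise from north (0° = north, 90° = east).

The pressure-gradient force points toward the southeast (bearing 135°).
Geostrophic balance: in the Northern Hemisphere the Coriolis force deflects motion to the right, so the geostrophic wind blows 90° to the right of the pressure-gradient force (low pressure on the left).
Rotating 135° by 90° clockwise gives 225° — the wind blows toward the southwest.

225°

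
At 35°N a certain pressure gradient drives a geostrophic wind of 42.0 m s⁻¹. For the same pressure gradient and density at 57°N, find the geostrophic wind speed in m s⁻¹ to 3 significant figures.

28.7 m s⁻¹

With the same pressure gradient and density, V_g ∝ 1/f ∝ 1/sin φ.
V₂ = V₁ · sin φ₁ / sin φ₂ = 42.0 × sin 35° / sin 57°
V₂ = 42.0 × 0.5736/0.8387 = 28.7 m s⁻¹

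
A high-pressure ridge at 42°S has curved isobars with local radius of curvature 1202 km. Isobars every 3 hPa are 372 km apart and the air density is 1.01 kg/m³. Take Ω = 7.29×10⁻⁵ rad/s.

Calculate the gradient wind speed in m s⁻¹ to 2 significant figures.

8.9 m s⁻¹

Coriolis parameter at 42°S:
f = 2Ω sin φ = 2 × 7.29×10⁻⁵ × sin 42° = 9.76×10⁻⁵ s⁻¹
Pressure gradient: |∂P/∂n| = 300 Pa / 372000 m = 8.06×10⁻⁴ Pa/m
Geostrophic speed: V_g = |∂P/∂n|/(fρ) = 8.06×10⁻⁴/(9.76×10⁻⁵ × 1.01) = 8.18 m/s
Around a high, pressure-gradient force acts outward with centrifugal, so Coriolis balances both:
fV = (1/ρ)|∂P/∂n| + V²/R  →  V² − fR·V + fR·V_g = 0
With fR = 9.76×10⁻⁵ × 1202×10³ m = 117 m/s:
V = [fR − √((fR)² − 4 fR V_g)]/2 = [117 − √(117² − 4×117×8.18)]/2 = 8.85 m/s
Supergeostrophic (V > V_g = 8.18 m/s), as expected around a high.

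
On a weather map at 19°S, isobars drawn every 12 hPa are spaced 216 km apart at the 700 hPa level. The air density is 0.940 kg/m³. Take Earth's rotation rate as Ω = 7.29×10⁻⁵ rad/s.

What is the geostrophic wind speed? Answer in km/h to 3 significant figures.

448 km/h

Coriolis parameter at 19°S:
f = 2Ω sin φ = 2 × 7.29×10⁻⁵ × sin 19° = 4.75×10⁻⁵ s⁻¹
Pressure gradient: |∂P/∂n| = 1200 Pa / 216000 m = 5.56×10⁻³ Pa/m
Geostrophic balance (pressure-gradient force = Coriolis force):
V_g = (1/(fρ)) |∂P/∂n| = 5.56×10⁻³ / (4.75×10⁻⁵ × 0.940) = 125 m/s
Converting: 125 m/s × 3.6 = 448 km/h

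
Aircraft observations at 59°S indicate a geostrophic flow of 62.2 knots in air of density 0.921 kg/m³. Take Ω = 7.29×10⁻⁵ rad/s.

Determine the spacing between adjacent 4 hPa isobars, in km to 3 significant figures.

109 km

Coriolis parameter at 59°S:
f = 2Ω sin φ = 2 × 7.29×10⁻⁵ × sin 59° = 1.25×10⁻⁴ s⁻¹
Wind speed in SI: 62.2 knots = 32.0 m/s
Geostrophic balance rearranged: |∂P/∂n| = f ρ V_g
|∂P/∂n| = 1.25×10⁻⁴ × 0.921 × 32.0 = 3.68×10⁻³ Pa/m
Isobar spacing: Δn = ΔP/|∂P/∂n| = 400 Pa / 3.68×10⁻³ Pa/m = 108605 m ≈ 109 km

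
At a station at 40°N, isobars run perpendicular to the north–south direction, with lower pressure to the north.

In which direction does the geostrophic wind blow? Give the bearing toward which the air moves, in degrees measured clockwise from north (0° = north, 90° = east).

The pressure-gradient force points toward the north (bearing 000°).
Geostrophic balance: in the Northern Hemisphere the Coriolis force deflects motion to the right, so the geostrophic wind blows 90° to the right of the pressure-gradient force (low pressure on the left).
Rotating 000° by 90° clockwise gives 090° — the wind blows toward the east.

090°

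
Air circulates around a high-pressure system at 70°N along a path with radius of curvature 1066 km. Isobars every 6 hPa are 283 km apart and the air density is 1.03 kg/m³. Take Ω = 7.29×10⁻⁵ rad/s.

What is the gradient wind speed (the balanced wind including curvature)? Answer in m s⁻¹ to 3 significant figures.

Coriolis parameter at 70°N:
f = 2Ω sin φ = 2 × 7.29×10⁻⁵ × sin 70° = 1.37×10⁻⁴ s⁻¹
Pressure gradient: |∂P/∂n| = 600 Pa / 283000 m = 2.12×10⁻³ Pa/m
Geostrophic speed: V_g = |∂P/∂n|/(fρ) = 2.12×10⁻³/(1.37×10⁻⁴ × 1.03) = 15.0 m/s
Around a high, pressure-gradient force acts outward with centrifugal, so Coriolis balances both:
fV = (1/ρ)|∂P/∂n| + V²/R  →  V² − fR·V + fR·V_g = 0
With fR = 1.37×10⁻⁴ × 1066×10³ m = 146 m/s:
V = [fR − √((fR)² − 4 fR V_g)]/2 = [146 − √(146² − 4×146×15)]/2 = 17 m/s
Supergeostrophic (V > V_g = 15 m/s), as expected around a high.

17.0 m s⁻¹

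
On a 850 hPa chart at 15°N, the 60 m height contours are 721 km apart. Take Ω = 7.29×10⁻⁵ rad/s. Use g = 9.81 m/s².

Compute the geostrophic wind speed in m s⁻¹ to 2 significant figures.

22 m s⁻¹

Coriolis parameter at 15°N:
f = 2Ω sin φ = 2 × 7.29×10⁻⁵ × sin 15° = 3.77×10⁻⁵ s⁻¹
Height gradient: |∂Z/∂n| = 60 m / 721000 m = 8.32×10⁻⁵
On a pressure surface, geostrophic balance gives V_g = (g/f)|∂Z/∂n|:
V_g = 9.81 × 8.32×10⁻⁵ / 3.77×10⁻⁵ = 21.6 m/s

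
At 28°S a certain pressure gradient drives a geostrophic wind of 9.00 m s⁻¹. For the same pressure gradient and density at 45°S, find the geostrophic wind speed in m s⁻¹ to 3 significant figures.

With the same pressure gradient and density, V_g ∝ 1/f ∝ 1/sin φ.
V₂ = V₁ · sin φ₁ / sin φ₂ = 9.00 × sin 28° / sin 45°
V₂ = 9.00 × 0.4695/0.7071 = 5.98 m s⁻¹

5.98 m s⁻¹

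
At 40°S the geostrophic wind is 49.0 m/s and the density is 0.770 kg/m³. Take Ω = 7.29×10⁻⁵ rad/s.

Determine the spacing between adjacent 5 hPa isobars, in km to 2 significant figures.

Coriolis parameter at 40°S:
f = 2Ω sin φ = 2 × 7.29×10⁻⁵ × sin 40° = 9.37×10⁻⁵ s⁻¹
Geostrophic balance rearranged: |∂P/∂n| = f ρ V_g
|∂P/∂n| = 9.37×10⁻⁵ × 0.770 × 49.0 = 3.54×10⁻³ Pa/m
Isobar spacing: Δn = ΔP/|∂P/∂n| = 500 Pa / 3.54×10⁻³ Pa/m = 141403 m ≈ 140 km

140 km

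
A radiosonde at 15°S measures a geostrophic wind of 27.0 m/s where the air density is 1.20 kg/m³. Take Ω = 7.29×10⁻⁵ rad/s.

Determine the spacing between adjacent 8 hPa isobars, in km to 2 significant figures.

Coriolis parameter at 15°S:
f = 2Ω sin φ = 2 × 7.29×10⁻⁵ × sin 15° = 3.77×10⁻⁵ s⁻¹
Geostrophic balance rearranged: |∂P/∂n| = f ρ V_g
|∂P/∂n| = 3.77×10⁻⁵ × 1.20 × 27.0 = 1.22×10⁻³ Pa/m
Isobar spacing: Δn = ΔP/|∂P/∂n| = 800 Pa / 1.22×10⁻³ Pa/m = 654322 m ≈ 650 km

650 km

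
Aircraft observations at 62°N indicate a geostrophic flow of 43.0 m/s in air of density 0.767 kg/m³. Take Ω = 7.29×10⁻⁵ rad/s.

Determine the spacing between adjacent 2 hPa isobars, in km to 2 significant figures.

47 km

Coriolis parameter at 62°N:
f = 2Ω sin φ = 2 × 7.29×10⁻⁵ × sin 62° = 1.29×10⁻⁴ s⁻¹
Geostrophic balance rearranged: |∂P/∂n| = f ρ V_g
|∂P/∂n| = 1.29×10⁻⁴ × 0.767 × 43.0 = 4.25×10⁻³ Pa/m
Isobar spacing: Δn = ΔP/|∂P/∂n| = 200 Pa / 4.25×10⁻³ Pa/m = 47106 m ≈ 47 km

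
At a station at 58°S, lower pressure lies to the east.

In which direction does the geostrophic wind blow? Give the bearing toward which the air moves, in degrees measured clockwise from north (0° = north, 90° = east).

000°

The pressure-gradient force points toward the east (bearing 090°).
Geostrophic balance: in the Southern Hemisphere the Coriolis force deflects motion to the left, so the geostrophic wind blows 90° to the left of the pressure-gradient force (low pressure on the right).
Rotating 090° by 90° counterclockwise gives 000° — the wind blows toward the north.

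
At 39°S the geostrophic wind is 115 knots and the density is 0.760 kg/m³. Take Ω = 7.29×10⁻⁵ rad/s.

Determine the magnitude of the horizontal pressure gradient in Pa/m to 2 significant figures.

4.1×10⁻³ Pa/m

Coriolis parameter at 39°S:
f = 2Ω sin φ = 2 × 7.29×10⁻⁵ × sin 39° = 9.18×10⁻⁵ s⁻¹
Wind speed in SI: 115 knots = 59.2 m/s
Geostrophic balance rearranged: |∂P/∂n| = f ρ V_g
|∂P/∂n| = 9.18×10⁻⁵ × 0.760 × 59.2 = 4.13×10⁻³ Pa/m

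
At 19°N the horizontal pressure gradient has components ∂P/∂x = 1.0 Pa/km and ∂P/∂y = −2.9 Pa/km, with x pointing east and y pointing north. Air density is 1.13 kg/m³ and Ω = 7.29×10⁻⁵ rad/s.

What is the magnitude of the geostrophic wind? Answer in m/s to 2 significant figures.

Coriolis parameter at 19°N:
f = 2Ω sin φ = 2 × 7.29×10⁻⁵ × sin 19° = 4.75×10⁻⁵ s⁻¹
Component geostrophic relations (x east, y north):
u_g = −(1/(fρ)) ∂P/∂y,  v_g = (1/(fρ)) ∂P/∂x
u_g = −(−2.9×10⁻³)/(4.75×10⁻⁵ × 1.13) = 54.1 m/s;  v_g = (1.0×10⁻³)/(4.75×10⁻⁵ × 1.13) = 18.6 m/s
|V_g| = √(u_g² + v_g²) = 57.2 m/s

57 m/s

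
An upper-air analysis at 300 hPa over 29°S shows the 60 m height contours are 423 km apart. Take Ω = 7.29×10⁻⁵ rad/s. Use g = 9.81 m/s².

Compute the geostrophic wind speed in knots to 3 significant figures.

38.3 knots

Coriolis parameter at 29°S:
f = 2Ω sin φ = 2 × 7.29×10⁻⁵ × sin 29° = 7.07×10⁻⁵ s⁻¹
Height gradient: |∂Z/∂n| = 60 m / 423000 m = 1.42×10⁻⁴
On a pressure surface, geostrophic balance gives V_g = (g/f)|∂Z/∂n|:
V_g = 9.81 × 1.42×10⁻⁴ / 7.07×10⁻⁵ = 19.7 m/s
Converting: 19.7 m/s × 1.944 = 38.3 knots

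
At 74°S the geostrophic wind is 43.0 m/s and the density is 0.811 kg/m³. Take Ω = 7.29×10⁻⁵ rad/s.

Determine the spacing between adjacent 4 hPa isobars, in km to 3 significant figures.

81.8 km

Coriolis parameter at 74°S:
f = 2Ω sin φ = 2 × 7.29×10⁻⁵ × sin 74° = 1.40×10⁻⁴ s⁻¹
Geostrophic balance rearranged: |∂P/∂n| = f ρ V_g
|∂P/∂n| = 1.40×10⁻⁴ × 0.811 × 43.0 = 4.89×10⁻³ Pa/m
Isobar spacing: Δn = ΔP/|∂P/∂n| = 400 Pa / 4.89×10⁻³ Pa/m = 81841 m ≈ 81.8 km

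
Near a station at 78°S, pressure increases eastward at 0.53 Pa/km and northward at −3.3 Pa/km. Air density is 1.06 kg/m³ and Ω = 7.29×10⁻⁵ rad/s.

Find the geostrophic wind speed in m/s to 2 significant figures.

22 m/s

Coriolis parameter at 78°S:
f = 2Ω sin φ = 2 × 7.29×10⁻⁵ × sin 78° = 1.43×10⁻⁴ s⁻¹
In the Southern Hemisphere f is negative: f = −1.43×10⁻⁴ s⁻¹.
Component geostrophic relations (x east, y north):
u_g = −(1/(fρ)) ∂P/∂y,  v_g = (1/(fρ)) ∂P/∂x
u_g = −(−3.3×10⁻³)/(−1.43×10⁻⁴ × 1.06) = −21.8 m/s;  v_g = (0.53×10⁻³)/(−1.43×10⁻⁴ × 1.06) = −3.51 m/s
|V_g| = √(u_g² + v_g²) = 22.1 m/s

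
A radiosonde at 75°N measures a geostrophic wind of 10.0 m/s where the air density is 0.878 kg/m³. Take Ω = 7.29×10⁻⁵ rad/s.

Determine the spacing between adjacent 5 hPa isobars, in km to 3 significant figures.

404 km

Coriolis parameter at 75°N:
f = 2Ω sin φ = 2 × 7.29×10⁻⁵ × sin 75° = 1.41×10⁻⁴ s⁻¹
Geostrophic balance rearranged: |∂P/∂n| = f ρ V_g
|∂P/∂n| = 1.41×10⁻⁴ × 0.878 × 10.0 = 1.24×10⁻³ Pa/m
Isobar spacing: Δn = ΔP/|∂P/∂n| = 500 Pa / 1.24×10⁻³ Pa/m = 404366 m ≈ 404 km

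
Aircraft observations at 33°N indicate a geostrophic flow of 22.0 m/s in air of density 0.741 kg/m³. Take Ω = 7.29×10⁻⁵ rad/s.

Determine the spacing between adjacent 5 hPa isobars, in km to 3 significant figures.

386 km

Coriolis parameter at 33°N:
f = 2Ω sin φ = 2 × 7.29×10⁻⁵ × sin 33° = 7.94×10⁻⁵ s⁻¹
Geostrophic balance rearranged: |∂P/∂n| = f ρ V_g
|∂P/∂n| = 7.94×10⁻⁵ × 0.741 × 22.0 = 1.29×10⁻³ Pa/m
Isobar spacing: Δn = ΔP/|∂P/∂n| = 500 Pa / 1.29×10⁻³ Pa/m = 386245 m ≈ 386 km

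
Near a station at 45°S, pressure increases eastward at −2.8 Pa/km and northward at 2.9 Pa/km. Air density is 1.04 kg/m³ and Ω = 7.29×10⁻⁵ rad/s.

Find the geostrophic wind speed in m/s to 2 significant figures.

Coriolis parameter at 45°S:
f = 2Ω sin φ = 2 × 7.29×10⁻⁵ × sin 45° = 1.03×10⁻⁴ s⁻¹
In the Southern Hemisphere f is negative: f = −1.03×10⁻⁴ s⁻¹.
Component geostrophic relations (x east, y north):
u_g = −(1/(fρ)) ∂P/∂y,  v_g = (1/(fρ)) ∂P/∂x
u_g = −(2.9×10⁻³)/(−1.03×10⁻⁴ × 1.04) = 27.0 m/s;  v_g = (−2.8×10⁻³)/(−1.03×10⁻⁴ × 1.04) = 26.1 m/s
|V_g| = √(u_g² + v_g²) = 37.6 m/s

38 m/s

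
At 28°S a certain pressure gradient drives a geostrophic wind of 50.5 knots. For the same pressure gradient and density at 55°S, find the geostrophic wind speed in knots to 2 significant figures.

With the same pressure gradient and density, V_g ∝ 1/f ∝ 1/sin φ.
V₂ = V₁ · sin φ₁ / sin φ₂ = 50.5 × sin 28° / sin 55°
V₂ = 50.5 × 0.4695/0.8192 = 29 knots

29 knots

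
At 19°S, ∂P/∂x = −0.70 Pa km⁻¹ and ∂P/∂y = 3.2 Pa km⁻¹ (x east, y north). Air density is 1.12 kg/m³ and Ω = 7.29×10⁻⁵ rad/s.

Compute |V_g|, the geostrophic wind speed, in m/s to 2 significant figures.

Coriolis parameter at 19°S:
f = 2Ω sin φ = 2 × 7.29×10⁻⁵ × sin 19° = 4.75×10⁻⁵ s⁻¹
In the Southern Hemisphere f is negative: f = −4.75×10⁻⁵ s⁻¹.
Component geostrophic relations (x east, y north):
u_g = −(1/(fρ)) ∂P/∂y,  v_g = (1/(fρ)) ∂P/∂x
u_g = −(3.2×10⁻³)/(−4.75×10⁻⁵ × 1.12) = 60.2 m/s;  v_g = (−0.70×10⁻³)/(−4.75×10⁻⁵ × 1.12) = 13.2 m/s
|V_g| = √(u_g² + v_g²) = 61.6 m/s

62 m/s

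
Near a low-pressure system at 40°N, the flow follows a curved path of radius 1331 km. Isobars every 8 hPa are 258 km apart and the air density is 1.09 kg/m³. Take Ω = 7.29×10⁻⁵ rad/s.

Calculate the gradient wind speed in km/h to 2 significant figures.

91 km/h

Coriolis parameter at 40°N:
f = 2Ω sin φ = 2 × 7.29×10⁻⁵ × sin 40° = 9.37×10⁻⁵ s⁻¹
Pressure gradient: |∂P/∂n| = 800 Pa / 258000 m = 3.10×10⁻³ Pa/m
Geostrophic speed: V_g = |∂P/∂n|/(fρ) = 3.10×10⁻³/(9.37×10⁻⁵ × 1.09) = 30.4 m/s
Around a low, centrifugal force acts outward with Coriolis, so pressure-gradient force balances both:
(1/ρ)|∂P/∂n| = fV + V²/R  →  V² + fR·V − fR·V_g = 0
With fR = 9.37×10⁻⁵ × 1331×10³ m = 125 m/s:
V = [−fR + √((fR)² + 4 fR V_g)]/2 = [−125 + √(125² + 4×125×30.4)]/2 = 25.2 m/s
Subgeostrophic (V < V_g = 30.4 m/s), as expected around a low.
Converting: 25.2 m/s × 3.6 = 91 km/h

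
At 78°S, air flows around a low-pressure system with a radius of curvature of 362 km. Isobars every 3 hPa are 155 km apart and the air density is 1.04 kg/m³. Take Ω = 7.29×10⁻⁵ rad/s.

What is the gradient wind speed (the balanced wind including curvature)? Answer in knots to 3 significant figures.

Coriolis parameter at 78°S:
f = 2Ω sin φ = 2 × 7.29×10⁻⁵ × sin 78° = 1.43×10⁻⁴ s⁻¹
Pressure gradient: |∂P/∂n| = 300 Pa / 155000 m = 1.94×10⁻³ Pa/m
Geostrophic speed: V_g = |∂P/∂n|/(fρ) = 1.94×10⁻³/(1.43×10⁻⁴ × 1.04) = 13.0 m/s
Around a low, centrifugal force acts outward with Coriolis, so pressure-gradient force balances both:
(1/ρ)|∂P/∂n| = fV + V²/R  →  V² + fR·V − fR·V_g = 0
With fR = 1.43×10⁻⁴ × 362×10³ m = 51.6 m/s:
V = [−fR + √((fR)² + 4 fR V_g)]/2 = [−51.6 + √(51.6² + 4×51.6×13)]/2 = 10.8 m/s
Subgeostrophic (V < V_g = 13 m/s), as expected around a low.
Converting: 10.8 m/s × 1.944 = 21.0 knots

21.0 knots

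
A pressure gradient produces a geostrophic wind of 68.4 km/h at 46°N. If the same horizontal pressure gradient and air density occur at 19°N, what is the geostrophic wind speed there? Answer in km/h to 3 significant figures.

With the same pressure gradient and density, V_g ∝ 1/f ∝ 1/sin φ.
V₂ = V₁ · sin φ₁ / sin φ₂ = 68.4 × sin 46° / sin 19°
V₂ = 68.4 × 0.7193/0.3256 = 151 km/h

151 km/h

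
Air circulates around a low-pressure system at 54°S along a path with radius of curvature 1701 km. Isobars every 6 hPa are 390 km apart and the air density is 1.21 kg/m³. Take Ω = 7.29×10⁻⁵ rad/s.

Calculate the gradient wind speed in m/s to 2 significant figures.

Coriolis parameter at 54°S:
f = 2Ω sin φ = 2 × 7.29×10⁻⁵ × sin 54° = 1.18×10⁻⁴ s⁻¹
Pressure gradient: |∂P/∂n| = 600 Pa / 390000 m = 1.54×10⁻³ Pa/m
Geostrophic speed: V_g = |∂P/∂n|/(fρ) = 1.54×10⁻³/(1.18×10⁻⁴ × 1.21) = 10.8 m/s
Around a low, centrifugal force acts outward with Coriolis, so pressure-gradient force balances both:
(1/ρ)|∂P/∂n| = fV + V²/R  →  V² + fR·V − fR·V_g = 0
With fR = 1.18×10⁻⁴ × 1701×10³ m = 201 m/s:
V = [−fR + √((fR)² + 4 fR V_g)]/2 = [−201 + √(201² + 4×201×10.8)]/2 = 10.3 m/s
Subgeostrophic (V < V_g = 10.8 m/s), as expected around a low.

10 m/s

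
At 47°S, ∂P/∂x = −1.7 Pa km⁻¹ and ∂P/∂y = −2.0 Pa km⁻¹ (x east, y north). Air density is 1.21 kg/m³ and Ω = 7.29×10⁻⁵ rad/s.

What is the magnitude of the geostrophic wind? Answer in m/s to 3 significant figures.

Coriolis parameter at 47°S:
f = 2Ω sin φ = 2 × 7.29×10⁻⁵ × sin 47° = 1.07×10⁻⁴ s⁻¹
In the Southern Hemisphere f is negative: f = −1.07×10⁻⁴ s⁻¹.
Component geostrophic relations (x east, y north):
u_g = −(1/(fρ)) ∂P/∂y,  v_g = (1/(fρ)) ∂P/∂x
u_g = −(−2.0×10⁻³)/(−1.07×10⁻⁴ × 1.21) = −15.5 m/s;  v_g = (−1.7×10⁻³)/(−1.07×10⁻⁴ × 1.21) = 13.2 m/s
|V_g| = √(u_g² + v_g²) = 20.3 m/s

20.3 m/s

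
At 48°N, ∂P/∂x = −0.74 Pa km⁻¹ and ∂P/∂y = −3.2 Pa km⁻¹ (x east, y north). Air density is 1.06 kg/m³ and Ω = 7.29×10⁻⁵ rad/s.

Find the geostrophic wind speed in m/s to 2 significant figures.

Coriolis parameter at 48°N:
f = 2Ω sin φ = 2 × 7.29×10⁻⁵ × sin 48° = 1.08×10⁻⁴ s⁻¹
Component geostrophic relations (x east, y north):
u_g = −(1/(fρ)) ∂P/∂y,  v_g = (1/(fρ)) ∂P/∂x
u_g = −(−3.2×10⁻³)/(1.08×10⁻⁴ × 1.06) = 27.9 m/s;  v_g = (−0.74×10⁻³)/(1.08×10⁻⁴ × 1.06) = −6.44 m/s
|V_g| = √(u_g² + v_g²) = 28.6 m/s

29 m/s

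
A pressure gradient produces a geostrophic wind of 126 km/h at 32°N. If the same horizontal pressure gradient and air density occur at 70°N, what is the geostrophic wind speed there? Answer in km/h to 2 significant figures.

71 km/h

With the same pressure gradient and density, V_g ∝ 1/f ∝ 1/sin φ.
V₂ = V₁ · sin φ₁ / sin φ₂ = 126 × sin 32° / sin 70°
V₂ = 126 × 0.5299/0.9397 = 71 km/h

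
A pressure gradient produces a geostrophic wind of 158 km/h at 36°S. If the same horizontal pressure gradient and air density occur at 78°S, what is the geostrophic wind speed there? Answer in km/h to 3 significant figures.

94.9 km/h

With the same pressure gradient and density, V_g ∝ 1/f ∝ 1/sin φ.
V₂ = V₁ · sin φ₁ / sin φ₂ = 158 × sin 36° / sin 78°
V₂ = 158 × 0.5878/0.9781 = 94.9 km/h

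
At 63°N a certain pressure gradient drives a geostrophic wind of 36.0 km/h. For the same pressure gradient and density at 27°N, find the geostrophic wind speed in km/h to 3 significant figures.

70.7 km/h

With the same pressure gradient and density, V_g ∝ 1/f ∝ 1/sin φ.
V₂ = V₁ · sin φ₁ / sin φ₂ = 36.0 × sin 63° / sin 27°
V₂ = 36.0 × 0.8910/0.4540 = 70.7 km/h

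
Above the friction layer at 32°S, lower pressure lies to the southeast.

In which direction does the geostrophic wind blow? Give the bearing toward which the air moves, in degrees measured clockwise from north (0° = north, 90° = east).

045°

The pressure-gradient force points toward the southeast (bearing 135°).
Geostrophic balance: in the Southern Hemisphere the Coriolis force deflects motion to the left, so the geostrophic wind blows 90° to the left of the pressure-gradient force (low pressure on the right).
Rotating 135° by 90° counterclockwise gives 045° — the wind blows toward the northeast.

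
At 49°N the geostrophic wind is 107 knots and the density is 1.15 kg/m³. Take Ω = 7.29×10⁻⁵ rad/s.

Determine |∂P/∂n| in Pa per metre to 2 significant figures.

7.0×10⁻³ Pa/m

Coriolis parameter at 49°N:
f = 2Ω sin φ = 2 × 7.29×10⁻⁵ × sin 49° = 1.10×10⁻⁴ s⁻¹
Wind speed in SI: 107 knots = 55.0 m/s
Geostrophic balance rearranged: |∂P/∂n| = f ρ V_g
|∂P/∂n| = 1.10×10⁻⁴ × 1.15 × 55.0 = 6.97×10⁻³ Pa/m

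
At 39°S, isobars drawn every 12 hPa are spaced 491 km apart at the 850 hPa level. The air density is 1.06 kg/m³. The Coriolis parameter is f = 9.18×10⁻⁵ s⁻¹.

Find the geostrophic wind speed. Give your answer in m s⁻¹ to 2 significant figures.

25 m s⁻¹

Pressure gradient: |∂P/∂n| = 1200 Pa / 491000 m = 2.44×10⁻³ Pa/m
Geostrophic balance (pressure-gradient force = Coriolis force):
V_g = (1/(fρ)) |∂P/∂n| = 2.44×10⁻³ / (9.18×10⁻⁵ × 1.06) = 25.1 m/s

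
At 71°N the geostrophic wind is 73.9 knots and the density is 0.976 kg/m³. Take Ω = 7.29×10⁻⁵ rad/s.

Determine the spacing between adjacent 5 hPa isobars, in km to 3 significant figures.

Coriolis parameter at 71°N:
f = 2Ω sin φ = 2 × 7.29×10⁻⁵ × sin 71° = 1.38×10⁻⁴ s⁻¹
Wind speed in SI: 73.9 knots = 38.0 m/s
Geostrophic balance rearranged: |∂P/∂n| = f ρ V_g
|∂P/∂n| = 1.38×10⁻⁴ × 0.976 × 38.0 = 5.12×10⁻³ Pa/m
Isobar spacing: Δn = ΔP/|∂P/∂n| = 500 Pa / 5.12×10⁻³ Pa/m = 97748 m ≈ 97.7 km

97.7 km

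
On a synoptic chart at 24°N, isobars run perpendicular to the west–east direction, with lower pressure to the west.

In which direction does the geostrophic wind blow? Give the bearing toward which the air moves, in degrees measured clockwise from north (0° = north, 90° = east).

000°

The pressure-gradient force points toward the west (bearing 270°).
Geostrophic balance: in the Northern Hemisphere the Coriolis force deflects motion to the right, so the geostrophic wind blows 90° to the right of the pressure-gradient force (low pressure on the left).
Rotating 270° by 90° clockwise gives 000° — the wind blows toward the north.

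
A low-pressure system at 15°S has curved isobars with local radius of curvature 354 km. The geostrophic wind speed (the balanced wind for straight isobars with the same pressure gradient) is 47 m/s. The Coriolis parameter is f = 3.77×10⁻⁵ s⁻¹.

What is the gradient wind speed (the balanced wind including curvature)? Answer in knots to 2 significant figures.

37 knots

Around a low, centrifugal force acts outward with Coriolis, so pressure-gradient force balances both:
(1/ρ)|∂P/∂n| = fV + V²/R  →  V² + fR·V − fR·V_g = 0
With fR = 3.77×10⁻⁵ × 354×10³ m = 13.3 m/s:
V = [−fR + √((fR)² + 4 fR V_g)]/2 = [−13.3 + √(13.3² + 4×13.3×47)]/2 = 19.2 m/s
Subgeostrophic (V < V_g = 47 m/s), as expected around a low.
Converting: 19.2 m/s × 1.944 = 37 knots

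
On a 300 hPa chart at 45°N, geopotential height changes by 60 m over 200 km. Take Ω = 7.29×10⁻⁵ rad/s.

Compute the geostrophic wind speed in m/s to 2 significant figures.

29 m/s

Coriolis parameter at 45°N:
f = 2Ω sin φ = 2 × 7.29×10⁻⁵ × sin 45° = 1.03×10⁻⁴ s⁻¹
Height gradient: |∂Z/∂n| = 60 m / 200000 m = 3.00×10⁻⁴
On a pressure surface, geostrophic balance gives V_g = (g/f)|∂Z/∂n|:
V_g = 9.81 × 3.00×10⁻⁴ / 1.03×10⁻⁴ = 28.5 m/s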